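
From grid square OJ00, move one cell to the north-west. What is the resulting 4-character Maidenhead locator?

Longitude square 0; −1 → -1, wraps to 9, carry into field.
Longitude field O = 14; −1 → 13 = N.
Latitude square 0; +1 → 1.

NJ91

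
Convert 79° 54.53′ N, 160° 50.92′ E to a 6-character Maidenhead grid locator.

Add 180° to longitude and 90° to latitude: 340.8487, 169.9088.
Field: lon ⌊340.8487/20⌋ = 17 → R; lat ⌊169.9088/10⌋ = 16 → Q.
Square: lon ⌊0.8487/2⌋ = 0; lat ⌊9.9088/1⌋ = 9.
Subsquare: lon ⌊0.8487/0.0833333⌋ = 10 → k; lat ⌊0.9088/0.0416667⌋ = 21 → v.

RQ09kv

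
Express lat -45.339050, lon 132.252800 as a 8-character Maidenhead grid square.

Offset from 180°W / 90°S: lon 312.25280°, lat 44.66095°.
Field: 312.25280/20 → 15 → P, 44.66095/10 → 4 → E; chars PE.
Square: 12.25280/2 → 6, 4.66095/1 → 4; chars 64.
Subsquare: 0.25280/0.0833333 → 3 → d, 0.66095/0.0416667 → 15 → p; chars dp.
Extended square: 0.00280/0.00833333 → 0, 0.03595/0.00416667 → 8; chars 08.

PE64dp08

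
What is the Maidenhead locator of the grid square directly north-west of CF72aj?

CF62xk

Longitude subsquare a = 0; −1 → -1, wraps to 23 = x, carry into square.
Longitude square 7; −1 → 6.
Latitude subsquare j = 9; +1 → 10 = k.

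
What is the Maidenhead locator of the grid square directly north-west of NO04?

Longitude square 0; −1 → -1, wraps to 9, carry into field.
Longitude field N = 13; −1 → 12 = M.
Latitude square 4; +1 → 5.

MO95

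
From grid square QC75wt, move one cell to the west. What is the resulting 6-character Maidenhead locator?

QC75vt

Longitude subsquare w = 22; −1 → 21 = v.
The latitude characters are unchanged.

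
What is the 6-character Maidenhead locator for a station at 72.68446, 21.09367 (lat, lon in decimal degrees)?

Add 180° to longitude and 90° to latitude: 201.0937, 162.6845.
Field: 201.0937/20 → 10 → K, 162.6845/10 → 16 → Q; chars KQ.
Square: 1.0937/2 → 0, 2.6845/1 → 2; chars 02.
Subsquare: 1.0937/0.0833333 → 13 → n, 0.6845/0.0416667 → 16 → q; chars nq.

KQ02nq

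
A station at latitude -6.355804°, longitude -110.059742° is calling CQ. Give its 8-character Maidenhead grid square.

DI43xp24

Add 180° to longitude and 90° to latitude: 69.94026, 83.64420.
Field: 69.94026/20 → 3 → D, 83.64420/10 → 8 → I; chars DI.
Square: 9.94026/2 → 4, 3.64420/1 → 3; chars 43.
Subsquare: 1.94026/0.0833333 → 23 → x, 0.64420/0.0416667 → 15 → p; chars xp.
Extended square: 0.02359/0.00833333 → 2, 0.01920/0.00416667 → 4; chars 24.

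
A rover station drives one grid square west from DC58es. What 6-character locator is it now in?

Longitude subsquare e = 4; −1 → 3 = d.
The latitude characters are unchanged.

DC58ds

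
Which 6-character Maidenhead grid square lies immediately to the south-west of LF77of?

Longitude subsquare o = 14; −1 → 13 = n.
Latitude subsquare f = 5; −1 → 4 = e.

LF77ne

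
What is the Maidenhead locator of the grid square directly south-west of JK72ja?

JK71ix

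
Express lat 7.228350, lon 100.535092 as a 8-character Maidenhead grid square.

Add 180° to longitude and 90° to latitude: 280.53509, 97.22835.
Field: lon ⌊280.53509/20⌋ = 14 → O; lat ⌊97.22835/10⌋ = 9 → J.
Square: lon ⌊0.53509/2⌋ = 0; lat ⌊7.22835/1⌋ = 7.
Subsquare: lon ⌊0.53509/0.0833333⌋ = 6 → g; lat ⌊0.22835/0.0416667⌋ = 5 → f.
Extended square: lon ⌊0.03509/0.00833333⌋ = 4; lat ⌊0.02002/0.00416667⌋ = 4.

OJ07gf44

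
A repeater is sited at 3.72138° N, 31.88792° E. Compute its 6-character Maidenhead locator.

Offset from 180°W / 90°S: lon 211.8879°, lat 93.7214°.
Field (20°×10°, letters A–R): 211.8879/20 → 10 → K, 93.7214/10 → 9 → J; chars KJ.
Square (2°×1°, digits 0–9): 11.8879/2 → 5, 3.7214/1 → 3; chars 53.
Subsquare (5′×2.5′, letters a–x): 1.8879/0.0833333 → 22 → w, 0.7214/0.0416667 → 17 → r; chars wr.

KJ53wr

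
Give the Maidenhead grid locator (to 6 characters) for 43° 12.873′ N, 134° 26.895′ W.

Offset from 180°W / 90°S: lon 45.5517°, lat 133.2146°.
Field: lon ⌊45.5517/20⌋ = 2 → C; lat ⌊133.2146/10⌋ = 13 → N.
Square: lon ⌊5.5517/2⌋ = 2; lat ⌊3.2146/1⌋ = 3.
Subsquare: lon ⌊1.5517/0.0833333⌋ = 18 → s; lat ⌊0.2146/0.0416667⌋ = 5 → f.

CN23sf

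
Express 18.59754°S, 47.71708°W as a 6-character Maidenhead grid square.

Shift to the Maidenhead origin (180°W, 90°S): lon 132.2829, lat 71.4025.
Field: 132.2829/20 → 6 → G, 71.4025/10 → 7 → H; chars GH.
Square: 12.2829/2 → 6, 1.4025/1 → 1; chars 61.
Subsquare: 0.2829/0.0833333 → 3 → d, 0.4025/0.0416667 → 9 → j; chars dj.

GH61dj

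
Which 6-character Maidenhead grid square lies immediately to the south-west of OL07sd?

OL07rc

Longitude subsquare s = 18; −1 → 17 = r.
Latitude subsquare d = 3; −1 → 2 = c.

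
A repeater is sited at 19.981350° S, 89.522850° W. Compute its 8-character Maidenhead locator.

EH50fa74

Shift to the Maidenhead origin (180°W, 90°S): lon 90.47715, lat 70.01865.
Field (20°×10°, letters A–R): lon ⌊90.47715/20⌋ = 4 → E; lat ⌊70.01865/10⌋ = 7 → H.
Square (2°×1°, digits 0–9): lon ⌊10.47715/2⌋ = 5; lat ⌊0.01865/1⌋ = 0.
Subsquare (5′×2.5′, letters a–x): lon ⌊0.47715/0.0833333⌋ = 5 → f; lat ⌊0.01865/0.0416667⌋ = 0 → a.
Extended square (30″×15″, digits 0–9): lon ⌊0.06048/0.00833333⌋ = 7; lat ⌊0.01865/0.00416667⌋ = 4.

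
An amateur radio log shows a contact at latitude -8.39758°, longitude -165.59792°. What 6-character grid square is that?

AI71eo

Add 180° to longitude and 90° to latitude: 14.4021, 81.6024.
Field: lon ⌊14.4021/20⌋ = 0 → A; lat ⌊81.6024/10⌋ = 8 → I.
Square: lon ⌊14.4021/2⌋ = 7; lat ⌊1.6024/1⌋ = 1.
Subsquare: lon ⌊0.4021/0.0833333⌋ = 4 → e; lat ⌊0.6024/0.0416667⌋ = 14 → o.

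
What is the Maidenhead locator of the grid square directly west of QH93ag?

QH83xg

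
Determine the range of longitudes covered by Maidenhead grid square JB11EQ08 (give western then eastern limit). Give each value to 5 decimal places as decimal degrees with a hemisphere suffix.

2.33333° E, 2.34167° E

Field J=9, B=1: +9·20° lon, +1·10° lat → SW at lon 0°, lat -80°.
Square 1, 1: +1·2° lon, +1·1° lat → SW at lon 2°, lat -79°.
Subsquare e=4, q=16: +4·0.0833333° lon, +16·0.0416667° lat → SW at lon 2.33333°, lat -78.3333°.
Extended square 0, 8: +0·0.00833333° lon, +8·0.00416667° lat → SW at lon 2.33333°, lat -78.3°.
Cell spans 0.00833333° lon × 0.00416667° lat.
west 2.33333° E, east 2.34167° E.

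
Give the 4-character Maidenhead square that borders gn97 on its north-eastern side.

Longitude square 9; +1 → 10, wraps to 0, carry into field.
Longitude field G = 6; +1 → 7 = H.
Latitude square 7; +1 → 8.

HN08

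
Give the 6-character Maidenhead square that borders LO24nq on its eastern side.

Longitude subsquare n = 13; +1 → 14 = o.
The latitude characters are unchanged.

LO24oq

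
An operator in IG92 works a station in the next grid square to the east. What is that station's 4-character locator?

JG02

Longitude square 9; +1 → 10, wraps to 0, carry into field.
Longitude field I = 8; +1 → 9 = J.
The latitude characters are unchanged.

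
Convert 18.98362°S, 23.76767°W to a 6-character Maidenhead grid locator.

HH81ca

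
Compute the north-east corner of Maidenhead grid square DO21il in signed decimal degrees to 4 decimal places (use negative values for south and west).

51.5000, -115.2500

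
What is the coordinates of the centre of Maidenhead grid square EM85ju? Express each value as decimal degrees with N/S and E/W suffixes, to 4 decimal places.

Field E=4, M=12: +4·20° lon, +12·10° lat → SW at lon -100°, lat 30°.
Square 8, 5: +8·2° lon, +5·1° lat → SW at lon -84°, lat 35°.
Subsquare j=9, u=20: +9·0.0833333° lon, +20·0.0416667° lat → SW at lon -83.25°, lat 35.8333°.
Cell spans 0.0833333° lon × 0.0416667° lat. Centre is SW corner plus half of each.
latitude 35.8542° N, longitude 83.2083° W.

35.8542° N, 83.2083° W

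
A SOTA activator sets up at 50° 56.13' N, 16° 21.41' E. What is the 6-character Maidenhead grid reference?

Offset from 180°W / 90°S: lon 196.3568°, lat 140.9355°.
Field (20°×10°, letters A–R): lon ⌊196.3568/20⌋ = 9 → J; lat ⌊140.9355/10⌋ = 14 → O.
Square (2°×1°, digits 0–9): lon ⌊16.3568/2⌋ = 8; lat ⌊0.9355/1⌋ = 0.
Subsquare (5′×2.5′, letters a–x): lon ⌊0.3568/0.0833333⌋ = 4 → e; lat ⌊0.9355/0.0416667⌋ = 22 → w.

JO80ew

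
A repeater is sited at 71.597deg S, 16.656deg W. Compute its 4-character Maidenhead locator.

IB18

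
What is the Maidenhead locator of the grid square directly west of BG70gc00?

Longitude extended square 0; −1 → -1, wraps to 9, carry into subsquare.
Longitude subsquare g = 6; −1 → 5 = f.
The latitude characters are unchanged.

BG70fc90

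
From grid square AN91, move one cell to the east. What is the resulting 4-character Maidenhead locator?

Longitude square 9; +1 → 10, wraps to 0, carry into field.
Longitude field A = 0; +1 → 1 = B.
The latitude characters are unchanged.

BN01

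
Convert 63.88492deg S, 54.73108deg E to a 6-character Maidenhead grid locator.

LC76ic

Shift to the Maidenhead origin (180°W, 90°S): lon 234.7311, lat 26.1151.
Field: 234.7311/20 → 11 → L, 26.1151/10 → 2 → C; chars LC.
Square: 14.7311/2 → 7, 6.1151/1 → 6; chars 76.
Subsquare: 0.7311/0.0833333 → 8 → i, 0.1151/0.0416667 → 2 → c; chars ic.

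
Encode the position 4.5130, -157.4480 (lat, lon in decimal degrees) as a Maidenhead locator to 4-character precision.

Add 180° to longitude and 90° to latitude: 22.55, 94.51.
Field (20°×10°, letters A–R): 22.55/20 → 1 → B, 94.51/10 → 9 → J; chars BJ.
Square (2°×1°, digits 0–9): 2.55/2 → 1, 4.51/1 → 4; chars 14.

BJ14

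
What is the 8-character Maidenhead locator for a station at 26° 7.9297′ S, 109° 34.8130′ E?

OG43su98

Shift to the Maidenhead origin (180°W, 90°S): lon 289.58022, lat 63.86784.
Field: 289.58022/20 → 14 → O, 63.86784/10 → 6 → G; chars OG.
Square: 9.58022/2 → 4, 3.86784/1 → 3; chars 43.
Subsquare: 1.58022/0.0833333 → 18 → s, 0.86784/0.0416667 → 20 → u; chars su.
Extended square: 0.08022/0.00833333 → 9, 0.03451/0.00416667 → 8; chars 98.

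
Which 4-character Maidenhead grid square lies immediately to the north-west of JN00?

IN91

Longitude square 0; −1 → -1, wraps to 9, carry into field.
Longitude field J = 9; −1 → 8 = I.
Latitude square 0; +1 → 1.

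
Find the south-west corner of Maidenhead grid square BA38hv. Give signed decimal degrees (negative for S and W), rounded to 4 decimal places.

-81.1250, -153.4167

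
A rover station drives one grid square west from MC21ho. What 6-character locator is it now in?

Longitude subsquare h = 7; −1 → 6 = g.
The latitude characters are unchanged.

MC21go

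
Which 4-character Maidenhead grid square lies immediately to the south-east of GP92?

Longitude square 9; +1 → 10, wraps to 0, carry into field.
Longitude field G = 6; +1 → 7 = H.
Latitude square 2; −1 → 1.

HP01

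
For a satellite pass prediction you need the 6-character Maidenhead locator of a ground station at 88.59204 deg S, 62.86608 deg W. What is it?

FA81nj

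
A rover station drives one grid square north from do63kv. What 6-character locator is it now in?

DO63kw

Latitude subsquare v = 21; +1 → 22 = w.
The longitude characters are unchanged.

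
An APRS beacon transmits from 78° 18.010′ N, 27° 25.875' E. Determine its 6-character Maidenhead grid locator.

KQ38rh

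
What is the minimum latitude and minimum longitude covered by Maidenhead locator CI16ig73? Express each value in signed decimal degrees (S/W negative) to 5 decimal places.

Field C=2, I=8: +2·20° lon, +8·10° lat → SW at lon -140°, lat -10°.
Square 1, 6: +1·2° lon, +6·1° lat → SW at lon -138°, lat -4°.
Subsquare i=8, g=6: +8·0.0833333° lon, +6·0.0416667° lat → SW at lon -137.333°, lat -3.75°.
Extended square 7, 3: +7·0.00833333° lon, +3·0.00416667° lat → SW at lon -137.275°, lat -3.7375°.
latitude -3.73750, longitude -137.27500.

-3.73750, -137.27500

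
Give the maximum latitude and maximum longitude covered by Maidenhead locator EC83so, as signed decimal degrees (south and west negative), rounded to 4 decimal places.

-66.3750, -82.4167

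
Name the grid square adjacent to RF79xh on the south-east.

RF89ag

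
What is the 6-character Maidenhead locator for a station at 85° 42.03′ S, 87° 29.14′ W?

EA64gh

Offset from 180°W / 90°S: lon 92.5143°, lat 4.2995°.
Field: 92.5143/20 → 4 → E, 4.2995/10 → 0 → A; chars EA.
Square: 12.5143/2 → 6, 4.2995/1 → 4; chars 64.
Subsquare: 0.5143/0.0833333 → 6 → g, 0.2995/0.0416667 → 7 → h; chars gh.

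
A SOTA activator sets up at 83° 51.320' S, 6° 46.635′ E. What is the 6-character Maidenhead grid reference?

JA36jd

Add 180° to longitude and 90° to latitude: 186.7773, 6.1447.
Field: 186.7773/20 → 9 → J, 6.1447/10 → 0 → A; chars JA.
Square: 6.7773/2 → 3, 6.1447/1 → 6; chars 36.
Subsquare: 0.7773/0.0833333 → 9 → j, 0.1447/0.0416667 → 3 → d; chars jd.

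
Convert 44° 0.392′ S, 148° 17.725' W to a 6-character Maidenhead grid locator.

Offset from 180°W / 90°S: lon 31.7046°, lat 45.9935°.
Field: lon ⌊31.7046/20⌋ = 1 → B; lat ⌊45.9935/10⌋ = 4 → E.
Square: lon ⌊11.7046/2⌋ = 5; lat ⌊5.9935/1⌋ = 5.
Subsquare: lon ⌊1.7046/0.0833333⌋ = 20 → u; lat ⌊0.9935/0.0416667⌋ = 23 → x.

BE55ux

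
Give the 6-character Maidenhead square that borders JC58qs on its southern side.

Latitude subsquare s = 18; −1 → 17 = r.
The longitude characters are unchanged.

JC58qr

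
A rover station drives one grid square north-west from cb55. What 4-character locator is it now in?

Longitude square 5; −1 → 4.
Latitude square 5; +1 → 6.

CB46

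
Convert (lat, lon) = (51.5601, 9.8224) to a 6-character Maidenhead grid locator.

JO41vn

Add 180° to longitude and 90° to latitude: 189.8224, 141.5601.
Field: lon ⌊189.8224/20⌋ = 9 → J; lat ⌊141.5601/10⌋ = 14 → O.
Square: lon ⌊9.8224/2⌋ = 4; lat ⌊1.5601/1⌋ = 1.
Subsquare: lon ⌊1.8224/0.0833333⌋ = 21 → v; lat ⌊0.5601/0.0416667⌋ = 13 → n.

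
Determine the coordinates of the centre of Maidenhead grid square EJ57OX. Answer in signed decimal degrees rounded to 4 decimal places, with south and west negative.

7.9792, -88.7917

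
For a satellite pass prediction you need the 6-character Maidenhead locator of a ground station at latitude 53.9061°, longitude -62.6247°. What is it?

Shift to the Maidenhead origin (180°W, 90°S): lon 117.3753, lat 143.9061.
Field: 117.3753/20 → 5 → F, 143.9061/10 → 14 → O; chars FO.
Square: 17.3753/2 → 8, 3.9061/1 → 3; chars 83.
Subsquare: 1.3753/0.0833333 → 16 → q, 0.9061/0.0416667 → 21 → v; chars qv.

FO83qv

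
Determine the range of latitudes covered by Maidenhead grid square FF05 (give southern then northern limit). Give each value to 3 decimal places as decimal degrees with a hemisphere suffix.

35.000° S, 34.000° S

Field F=5, F=5: +5·20° lon, +5·10° lat → SW at lon -80°, lat -40°.
Square 0, 5: +0·2° lon, +5·1° lat → SW at lon -80°, lat -35°.
Cell spans 2° lon × 1° lat.
south 35.000° S, north 34.000° S.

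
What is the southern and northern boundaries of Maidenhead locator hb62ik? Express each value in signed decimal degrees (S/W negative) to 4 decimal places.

Field H=7, B=1: +7·20° lon, +1·10° lat → SW at lon -40°, lat -80°.
Square 6, 2: +6·2° lon, +2·1° lat → SW at lon -28°, lat -78°.
Subsquare i=8, k=10: +8·0.0833333° lon, +10·0.0416667° lat → SW at lon -27.3333°, lat -77.5833°.
Cell spans 0.0833333° lon × 0.0416667° lat.
south -77.5833, north -77.5417.

-77.5833, -77.5417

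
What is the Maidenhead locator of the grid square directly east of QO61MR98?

Longitude extended square 9; +1 → 10, wraps to 0, carry into subsquare.
Longitude subsquare m = 12; +1 → 13 = n.
The latitude characters are unchanged.

QO61nr08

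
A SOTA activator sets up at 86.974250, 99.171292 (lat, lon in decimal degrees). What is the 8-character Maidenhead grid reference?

NR96ox03

Shift to the Maidenhead origin (180°W, 90°S): lon 279.17129, lat 176.97425.
Field: lon ⌊279.17129/20⌋ = 13 → N; lat ⌊176.97425/10⌋ = 17 → R.
Square: lon ⌊19.17129/2⌋ = 9; lat ⌊6.97425/1⌋ = 6.
Subsquare: lon ⌊1.17129/0.0833333⌋ = 14 → o; lat ⌊0.97425/0.0416667⌋ = 23 → x.
Extended square: lon ⌊0.00463/0.00833333⌋ = 0; lat ⌊0.01592/0.00416667⌋ = 3.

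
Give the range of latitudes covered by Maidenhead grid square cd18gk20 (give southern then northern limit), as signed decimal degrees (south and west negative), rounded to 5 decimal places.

Field C=2, D=3: +2·20° lon, +3·10° lat → SW at lon -140°, lat -60°.
Square 1, 8: +1·2° lon, +8·1° lat → SW at lon -138°, lat -52°.
Subsquare g=6, k=10: +6·0.0833333° lon, +10·0.0416667° lat → SW at lon -137.5°, lat -51.5833°.
Extended square 2, 0: +2·0.00833333° lon, +0·0.00416667° lat → SW at lon -137.483°, lat -51.5833°.
Cell spans 0.00833333° lon × 0.00416667° lat.
south -51.58333, north -51.57917.

-51.58333, -51.57917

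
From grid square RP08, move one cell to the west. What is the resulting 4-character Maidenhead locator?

Longitude square 0; −1 → -1, wraps to 9, carry into field.
Longitude field R = 17; −1 → 16 = Q.
The latitude characters are unchanged.

QP98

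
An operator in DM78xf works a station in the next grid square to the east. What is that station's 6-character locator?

Longitude subsquare x = 23; +1 → 24, wraps to 0 = a, carry into square.
Longitude square 7; +1 → 8.
The latitude characters are unchanged.

DM88af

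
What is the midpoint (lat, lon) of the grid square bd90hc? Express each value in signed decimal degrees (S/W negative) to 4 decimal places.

Field B=1, D=3: +1·20° lon, +3·10° lat → SW at lon -160°, lat -60°.
Square 9, 0: +9·2° lon, +0·1° lat → SW at lon -142°, lat -60°.
Subsquare h=7, c=2: +7·0.0833333° lon, +2·0.0416667° lat → SW at lon -141.417°, lat -59.9167°.
Cell spans 0.0833333° lon × 0.0416667° lat. Centre is SW corner plus half of each.
latitude -59.8958, longitude -141.3750.

-59.8958, -141.3750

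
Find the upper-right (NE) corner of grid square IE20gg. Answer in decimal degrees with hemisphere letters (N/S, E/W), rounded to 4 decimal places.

Field I=8, E=4: +8·20° lon, +4·10° lat → SW at lon -20°, lat -50°.
Square 2, 0: +2·2° lon, +0·1° lat → SW at lon -16°, lat -50°.
Subsquare g=6, g=6: +6·0.0833333° lon, +6·0.0416667° lat → SW at lon -15.5°, lat -49.75°.
Cell spans 0.0833333° lon × 0.0416667° lat. NE corner is SW corner plus one full cell.
latitude 49.7083° S, longitude 15.4167° W.

49.7083° S, 15.4167° W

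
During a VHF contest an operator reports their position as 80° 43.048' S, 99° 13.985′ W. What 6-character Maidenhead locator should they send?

Add 180° to longitude and 90° to latitude: 80.7669, 9.2825.
Field: 80.7669/20 → 4 → E, 9.2825/10 → 0 → A; chars EA.
Square: 0.7669/2 → 0, 9.2825/1 → 9; chars 09.
Subsquare: 0.7669/0.0833333 → 9 → j, 0.2825/0.0416667 → 6 → g; chars jg.

EA09jg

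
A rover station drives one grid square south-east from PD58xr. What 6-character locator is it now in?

PD68aq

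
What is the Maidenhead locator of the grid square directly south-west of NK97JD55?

Longitude extended square 5; −1 → 4.
Latitude extended square 5; −1 → 4.

NK97jd44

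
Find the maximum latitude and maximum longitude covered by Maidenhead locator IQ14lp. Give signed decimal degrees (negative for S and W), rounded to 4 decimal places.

74.6667, -17.0000

Field I=8, Q=16: +8·20° lon, +16·10° lat → SW at lon -20°, lat 70°.
Square 1, 4: +1·2° lon, +4·1° lat → SW at lon -18°, lat 74°.
Subsquare l=11, p=15: +11·0.0833333° lon, +15·0.0416667° lat → SW at lon -17.0833°, lat 74.625°.
Cell spans 0.0833333° lon × 0.0416667° lat. NE corner is SW corner plus one full cell.
latitude 74.6667, longitude -17.0000.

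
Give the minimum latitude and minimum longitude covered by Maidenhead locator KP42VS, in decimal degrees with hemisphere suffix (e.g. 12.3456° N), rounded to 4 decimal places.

62.7500° N, 29.7500° E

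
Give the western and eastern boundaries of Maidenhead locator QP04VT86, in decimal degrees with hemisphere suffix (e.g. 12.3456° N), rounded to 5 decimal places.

Field Q=16, P=15: +16·20° lon, +15·10° lat → SW at lon 140°, lat 60°.
Square 0, 4: +0·2° lon, +4·1° lat → SW at lon 140°, lat 64°.
Subsquare v=21, t=19: +21·0.0833333° lon, +19·0.0416667° lat → SW at lon 141.75°, lat 64.7917°.
Extended square 8, 6: +8·0.00833333° lon, +6·0.00416667° lat → SW at lon 141.817°, lat 64.8167°.
Cell spans 0.00833333° lon × 0.00416667° lat.
west 141.81667° E, east 141.82500° E.

141.81667° E, 141.82500° E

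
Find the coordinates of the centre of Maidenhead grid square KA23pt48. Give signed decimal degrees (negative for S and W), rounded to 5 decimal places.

-86.17292, 25.28750

Field K=10, A=0: +10·20° lon, +0·10° lat → SW at lon 20°, lat -90°.
Square 2, 3: +2·2° lon, +3·1° lat → SW at lon 24°, lat -87°.
Subsquare p=15, t=19: +15·0.0833333° lon, +19·0.0416667° lat → SW at lon 25.25°, lat -86.2083°.
Extended square 4, 8: +4·0.00833333° lon, +8·0.00416667° lat → SW at lon 25.2833°, lat -86.175°.
Cell spans 0.00833333° lon × 0.00416667° lat. Centre is SW corner plus half of each.
latitude -86.17292, longitude 25.28750.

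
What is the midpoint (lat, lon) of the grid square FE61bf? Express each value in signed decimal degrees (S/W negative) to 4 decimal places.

-48.7708, -67.8750

Field F=5, E=4: +5·20° lon, +4·10° lat → SW at lon -80°, lat -50°.
Square 6, 1: +6·2° lon, +1·1° lat → SW at lon -68°, lat -49°.
Subsquare b=1, f=5: +1·0.0833333° lon, +5·0.0416667° lat → SW at lon -67.9167°, lat -48.7917°.
Cell spans 0.0833333° lon × 0.0416667° lat. Centre is SW corner plus half of each.
latitude -48.7708, longitude -67.8750.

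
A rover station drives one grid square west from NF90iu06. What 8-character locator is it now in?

NF90hu96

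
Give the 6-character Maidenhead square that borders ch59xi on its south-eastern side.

CH69ah

Longitude subsquare x = 23; +1 → 24, wraps to 0 = a, carry into square.
Longitude square 5; +1 → 6.
Latitude subsquare i = 8; −1 → 7 = h.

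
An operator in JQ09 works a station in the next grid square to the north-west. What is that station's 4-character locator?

IR90

Longitude square 0; −1 → -1, wraps to 9, carry into field.
Longitude field J = 9; −1 → 8 = I.
Latitude square 9; +1 → 10, wraps to 0, carry into field.
Latitude field Q = 16; +1 → 17 = R.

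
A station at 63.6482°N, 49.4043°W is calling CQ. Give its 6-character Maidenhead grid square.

GP53hp

Offset from 180°W / 90°S: lon 130.5957°, lat 153.6482°.
Field: lon ⌊130.5957/20⌋ = 6 → G; lat ⌊153.6482/10⌋ = 15 → P.
Square: lon ⌊10.5957/2⌋ = 5; lat ⌊3.6482/1⌋ = 3.
Subsquare: lon ⌊0.5957/0.0833333⌋ = 7 → h; lat ⌊0.6482/0.0416667⌋ = 15 → p.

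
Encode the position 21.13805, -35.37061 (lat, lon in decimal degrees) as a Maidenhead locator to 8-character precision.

Offset from 180°W / 90°S: lon 144.62939°, lat 111.13805°.
Field: lon ⌊144.62939/20⌋ = 7 → H; lat ⌊111.13805/10⌋ = 11 → L.
Square: lon ⌊4.62939/2⌋ = 2; lat ⌊1.13805/1⌋ = 1.
Subsquare: lon ⌊0.62939/0.0833333⌋ = 7 → h; lat ⌊0.13805/0.0416667⌋ = 3 → d.
Extended square: lon ⌊0.04606/0.00833333⌋ = 5; lat ⌊0.01305/0.00416667⌋ = 3.

HL21hd53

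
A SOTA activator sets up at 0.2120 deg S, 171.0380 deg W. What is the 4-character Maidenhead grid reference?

AI49

Add 180° to longitude and 90° to latitude: 8.96, 89.79.
Field: lon ⌊8.96/20⌋ = 0 → A; lat ⌊89.79/10⌋ = 8 → I.
Square: lon ⌊8.96/2⌋ = 4; lat ⌊9.79/1⌋ = 9.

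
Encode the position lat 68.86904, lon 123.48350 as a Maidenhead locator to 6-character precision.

PP18ru

Add 180° to longitude and 90° to latitude: 303.4835, 158.8690.
Field: 303.4835/20 → 15 → P, 158.8690/10 → 15 → P; chars PP.
Square: 3.4835/2 → 1, 8.8690/1 → 8; chars 18.
Subsquare: 1.4835/0.0833333 → 17 → r, 0.8690/0.0416667 → 20 → u; chars ru.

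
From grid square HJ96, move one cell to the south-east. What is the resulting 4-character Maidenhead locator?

IJ05

Longitude square 9; +1 → 10, wraps to 0, carry into field.
Longitude field H = 7; +1 → 8 = I.
Latitude square 6; −1 → 5.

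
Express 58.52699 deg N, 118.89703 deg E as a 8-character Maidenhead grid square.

OO98km76

Add 180° to longitude and 90° to latitude: 298.89703, 148.52699.
Field (20°×10°, letters A–R): lon ⌊298.89703/20⌋ = 14 → O; lat ⌊148.52699/10⌋ = 14 → O.
Square (2°×1°, digits 0–9): lon ⌊18.89703/2⌋ = 9; lat ⌊8.52699/1⌋ = 8.
Subsquare (5′×2.5′, letters a–x): lon ⌊0.89703/0.0833333⌋ = 10 → k; lat ⌊0.52699/0.0416667⌋ = 12 → m.
Extended square (30″×15″, digits 0–9): lon ⌊0.06370/0.00833333⌋ = 7; lat ⌊0.02699/0.00416667⌋ = 6.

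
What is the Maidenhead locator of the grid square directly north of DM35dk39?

DM35dl30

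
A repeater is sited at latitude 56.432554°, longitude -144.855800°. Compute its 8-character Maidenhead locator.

Shift to the Maidenhead origin (180°W, 90°S): lon 35.14420, lat 146.43255.
Field: lon ⌊35.14420/20⌋ = 1 → B; lat ⌊146.43255/10⌋ = 14 → O.
Square: lon ⌊15.14420/2⌋ = 7; lat ⌊6.43255/1⌋ = 6.
Subsquare: lon ⌊1.14420/0.0833333⌋ = 13 → n; lat ⌊0.43255/0.0416667⌋ = 10 → k.
Extended square: lon ⌊0.06087/0.00833333⌋ = 7; lat ⌊0.01589/0.00416667⌋ = 3.

BO76nk73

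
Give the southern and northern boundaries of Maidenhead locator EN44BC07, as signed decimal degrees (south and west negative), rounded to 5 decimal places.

44.11250, 44.11667

Field E=4, N=13: +4·20° lon, +13·10° lat → SW at lon -100°, lat 40°.
Square 4, 4: +4·2° lon, +4·1° lat → SW at lon -92°, lat 44°.
Subsquare b=1, c=2: +1·0.0833333° lon, +2·0.0416667° lat → SW at lon -91.9167°, lat 44.0833°.
Extended square 0, 7: +0·0.00833333° lon, +7·0.00416667° lat → SW at lon -91.9167°, lat 44.1125°.
Cell spans 0.00833333° lon × 0.00416667° lat.
south 44.11250, north 44.11667.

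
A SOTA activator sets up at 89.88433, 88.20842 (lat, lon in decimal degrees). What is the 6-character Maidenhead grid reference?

Add 180° to longitude and 90° to latitude: 268.2084, 179.8843.
Field (20°×10°, letters A–R): 268.2084/20 → 13 → N, 179.8843/10 → 17 → R; chars NR.
Square (2°×1°, digits 0–9): 8.2084/2 → 4, 9.8843/1 → 9; chars 49.
Subsquare (5′×2.5′, letters a–x): 0.2084/0.0833333 → 2 → c, 0.8843/0.0416667 → 21 → v; chars cv.

NR49cv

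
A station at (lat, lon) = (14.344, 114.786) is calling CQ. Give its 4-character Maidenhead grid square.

OK74

Add 180° to longitude and 90° to latitude: 294.79, 104.34.
Field: 294.79/20 → 14 → O, 104.34/10 → 10 → K; chars OK.
Square: 14.79/2 → 7, 4.34/1 → 4; chars 74.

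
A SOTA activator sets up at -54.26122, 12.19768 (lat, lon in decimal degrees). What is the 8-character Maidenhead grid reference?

JD65cr37

Offset from 180°W / 90°S: lon 192.19768°, lat 35.73878°.
Field: 192.19768/20 → 9 → J, 35.73878/10 → 3 → D; chars JD.
Square: 12.19768/2 → 6, 5.73878/1 → 5; chars 65.
Subsquare: 0.19768/0.0833333 → 2 → c, 0.73878/0.0416667 → 17 → r; chars cr.
Extended square: 0.03101/0.00833333 → 3, 0.03045/0.00416667 → 7; chars 37.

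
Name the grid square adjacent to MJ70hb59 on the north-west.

MJ70hc40

Longitude extended square 5; −1 → 4.
Latitude extended square 9; +1 → 10, wraps to 0, carry into subsquare.
Latitude subsquare b = 1; +1 → 2 = c.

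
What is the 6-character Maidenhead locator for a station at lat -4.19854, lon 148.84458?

Add 180° to longitude and 90° to latitude: 328.8446, 85.8015.
Field: lon ⌊328.8446/20⌋ = 16 → Q; lat ⌊85.8015/10⌋ = 8 → I.
Square: lon ⌊8.8446/2⌋ = 4; lat ⌊5.8015/1⌋ = 5.
Subsquare: lon ⌊0.8446/0.0833333⌋ = 10 → k; lat ⌊0.8015/0.0416667⌋ = 19 → t.

QI45kt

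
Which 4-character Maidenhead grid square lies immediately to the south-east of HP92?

Longitude square 9; +1 → 10, wraps to 0, carry into field.
Longitude field H = 7; +1 → 8 = I.
Latitude square 2; −1 → 1.

IP01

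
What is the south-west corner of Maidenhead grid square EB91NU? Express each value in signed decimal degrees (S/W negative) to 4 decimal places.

-78.1667, -80.9167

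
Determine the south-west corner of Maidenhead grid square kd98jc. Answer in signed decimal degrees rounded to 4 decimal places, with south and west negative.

Field K=10, D=3: +10·20° lon, +3·10° lat → SW at lon 20°, lat -60°.
Square 9, 8: +9·2° lon, +8·1° lat → SW at lon 38°, lat -52°.
Subsquare j=9, c=2: +9·0.0833333° lon, +2·0.0416667° lat → SW at lon 38.75°, lat -51.9167°.
latitude -51.9167, longitude 38.7500.

-51.9167, 38.7500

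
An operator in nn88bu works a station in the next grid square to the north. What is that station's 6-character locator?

Latitude subsquare u = 20; +1 → 21 = v.
The longitude characters are unchanged.

NN88bv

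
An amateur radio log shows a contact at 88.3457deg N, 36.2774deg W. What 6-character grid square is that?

HR18ui

Shift to the Maidenhead origin (180°W, 90°S): lon 143.7226, lat 178.3457.
Field: lon ⌊143.7226/20⌋ = 7 → H; lat ⌊178.3457/10⌋ = 17 → R.
Square: lon ⌊3.7226/2⌋ = 1; lat ⌊8.3457/1⌋ = 8.
Subsquare: lon ⌊1.7226/0.0833333⌋ = 20 → u; lat ⌊0.3457/0.0416667⌋ = 8 → i.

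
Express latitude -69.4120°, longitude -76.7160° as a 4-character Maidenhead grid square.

FC10

Offset from 180°W / 90°S: lon 103.28°, lat 20.59°.
Field (20°×10°, letters A–R): 103.28/20 → 5 → F, 20.59/10 → 2 → C; chars FC.
Square (2°×1°, digits 0–9): 3.28/2 → 1, 0.59/1 → 0; chars 10.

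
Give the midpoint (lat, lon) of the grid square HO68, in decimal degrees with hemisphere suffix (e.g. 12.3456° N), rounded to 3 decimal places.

Field H=7, O=14: +7·20° lon, +14·10° lat → SW at lon -40°, lat 50°.
Square 6, 8: +6·2° lon, +8·1° lat → SW at lon -28°, lat 58°.
Cell spans 2° lon × 1° lat. Centre is SW corner plus half of each.
latitude 58.500° N, longitude 27.000° W.

58.500° N, 27.000° W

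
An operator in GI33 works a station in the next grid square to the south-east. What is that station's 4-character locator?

Longitude square 3; +1 → 4.
Latitude square 3; −1 → 2.

GI42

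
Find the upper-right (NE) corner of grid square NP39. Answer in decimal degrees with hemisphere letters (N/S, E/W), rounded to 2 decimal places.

Field N=13, P=15: +13·20° lon, +15·10° lat → SW at lon 80°, lat 60°.
Square 3, 9: +3·2° lon, +9·1° lat → SW at lon 86°, lat 69°.
Cell spans 2° lon × 1° lat. NE corner is SW corner plus one full cell.
latitude 70.00° N, longitude 88.00° E.

70.00° N, 88.00° E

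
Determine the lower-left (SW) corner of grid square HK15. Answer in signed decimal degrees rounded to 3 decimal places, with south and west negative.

15.000, -38.000

Field H=7, K=10: +7·20° lon, +10·10° lat → SW at lon -40°, lat 10°.
Square 1, 5: +1·2° lon, +5·1° lat → SW at lon -38°, lat 15°.
latitude 15.000, longitude -38.000.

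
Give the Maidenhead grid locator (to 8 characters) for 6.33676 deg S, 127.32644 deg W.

CI63ip09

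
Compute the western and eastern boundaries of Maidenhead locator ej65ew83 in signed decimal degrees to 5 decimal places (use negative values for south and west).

-87.60000, -87.59167

Field E=4, J=9: +4·20° lon, +9·10° lat → SW at lon -100°, lat 0°.
Square 6, 5: +6·2° lon, +5·1° lat → SW at lon -88°, lat 5°.
Subsquare e=4, w=22: +4·0.0833333° lon, +22·0.0416667° lat → SW at lon -87.6667°, lat 5.91667°.
Extended square 8, 3: +8·0.00833333° lon, +3·0.00416667° lat → SW at lon -87.6°, lat 5.92917°.
Cell spans 0.00833333° lon × 0.00416667° lat.
west -87.60000, east -87.59167.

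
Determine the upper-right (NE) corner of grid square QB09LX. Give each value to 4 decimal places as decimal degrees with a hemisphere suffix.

70.0000° S, 141.0000° E

Field Q=16, B=1: +16·20° lon, +1·10° lat → SW at lon 140°, lat -80°.
Square 0, 9: +0·2° lon, +9·1° lat → SW at lon 140°, lat -71°.
Subsquare l=11, x=23: +11·0.0833333° lon, +23·0.0416667° lat → SW at lon 140.917°, lat -70.0417°.
Cell spans 0.0833333° lon × 0.0416667° lat. NE corner is SW corner plus one full cell.
latitude 70.0000° S, longitude 141.0000° E.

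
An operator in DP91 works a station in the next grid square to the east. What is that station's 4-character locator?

EP01

Longitude square 9; +1 → 10, wraps to 0, carry into field.
Longitude field D = 3; +1 → 4 = E.
The latitude characters are unchanged.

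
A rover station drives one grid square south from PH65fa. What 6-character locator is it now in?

Latitude subsquare a = 0; −1 → -1, wraps to 23 = x, carry into square.
Latitude square 5; −1 → 4.
The longitude characters are unchanged.

PH64fx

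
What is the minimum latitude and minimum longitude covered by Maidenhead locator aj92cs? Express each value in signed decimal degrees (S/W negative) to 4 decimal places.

Field A=0, J=9: +0·20° lon, +9·10° lat → SW at lon -180°, lat 0°.
Square 9, 2: +9·2° lon, +2·1° lat → SW at lon -162°, lat 2°.
Subsquare c=2, s=18: +2·0.0833333° lon, +18·0.0416667° lat → SW at lon -161.833°, lat 2.75°.
latitude 2.7500, longitude -161.8333.

2.7500, -161.8333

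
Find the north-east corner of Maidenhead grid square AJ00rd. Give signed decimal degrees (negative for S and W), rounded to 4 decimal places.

Field A=0, J=9: +0·20° lon, +9·10° lat → SW at lon -180°, lat 0°.
Square 0, 0: +0·2° lon, +0·1° lat → SW at lon -180°, lat 0°.
Subsquare r=17, d=3: +17·0.0833333° lon, +3·0.0416667° lat → SW at lon -178.583°, lat 0.125°.
Cell spans 0.0833333° lon × 0.0416667° lat. NE corner is SW corner plus one full cell.
latitude 0.1667, longitude -178.5000.

0.1667, -178.5000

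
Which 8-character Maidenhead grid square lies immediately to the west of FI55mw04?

FI55lw94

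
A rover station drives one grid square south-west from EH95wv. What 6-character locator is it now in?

EH95vu

Longitude subsquare w = 22; −1 → 21 = v.
Latitude subsquare v = 21; −1 → 20 = u.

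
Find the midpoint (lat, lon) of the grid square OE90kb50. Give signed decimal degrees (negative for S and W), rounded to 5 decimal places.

-49.95625, 118.87917

Field O=14, E=4: +14·20° lon, +4·10° lat → SW at lon 100°, lat -50°.
Square 9, 0: +9·2° lon, +0·1° lat → SW at lon 118°, lat -50°.
Subsquare k=10, b=1: +10·0.0833333° lon, +1·0.0416667° lat → SW at lon 118.833°, lat -49.9583°.
Extended square 5, 0: +5·0.00833333° lon, +0·0.00416667° lat → SW at lon 118.875°, lat -49.9583°.
Cell spans 0.00833333° lon × 0.00416667° lat. Centre is SW corner plus half of each.
latitude -49.95625, longitude 118.87917.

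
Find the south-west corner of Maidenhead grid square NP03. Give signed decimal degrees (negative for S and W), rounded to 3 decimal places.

63.000, 80.000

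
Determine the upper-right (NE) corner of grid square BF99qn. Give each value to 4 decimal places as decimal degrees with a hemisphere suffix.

30.4167° S, 140.5833° W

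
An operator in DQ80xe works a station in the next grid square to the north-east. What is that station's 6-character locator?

Longitude subsquare x = 23; +1 → 24, wraps to 0 = a, carry into square.
Longitude square 8; +1 → 9.
Latitude subsquare e = 4; +1 → 5 = f.

DQ90af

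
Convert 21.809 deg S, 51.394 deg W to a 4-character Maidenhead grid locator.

GG48

Shift to the Maidenhead origin (180°W, 90°S): lon 128.61, lat 68.19.
Field: 128.61/20 → 6 → G, 68.19/10 → 6 → G; chars GG.
Square: 8.61/2 → 4, 8.19/1 → 8; chars 48.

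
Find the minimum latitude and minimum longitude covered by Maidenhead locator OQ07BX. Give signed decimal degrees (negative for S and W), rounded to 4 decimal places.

Field O=14, Q=16: +14·20° lon, +16·10° lat → SW at lon 100°, lat 70°.
Square 0, 7: +0·2° lon, +7·1° lat → SW at lon 100°, lat 77°.
Subsquare b=1, x=23: +1·0.0833333° lon, +23·0.0416667° lat → SW at lon 100.083°, lat 77.9583°.
latitude 77.9583, longitude 100.0833.

77.9583, 100.0833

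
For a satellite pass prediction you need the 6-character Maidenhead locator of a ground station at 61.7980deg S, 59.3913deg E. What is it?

Add 180° to longitude and 90° to latitude: 239.3913, 28.2020.
Field: 239.3913/20 → 11 → L, 28.2020/10 → 2 → C; chars LC.
Square: 19.3913/2 → 9, 8.2020/1 → 8; chars 98.
Subsquare: 1.3913/0.0833333 → 16 → q, 0.2020/0.0416667 → 4 → e; chars qe.

LC98qe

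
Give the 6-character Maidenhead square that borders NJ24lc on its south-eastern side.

NJ24mb

Longitude subsquare l = 11; +1 → 12 = m.
Latitude subsquare c = 2; −1 → 1 = b.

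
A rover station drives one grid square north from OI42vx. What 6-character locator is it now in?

Latitude subsquare x = 23; +1 → 24, wraps to 0 = a, carry into square.
Latitude square 2; +1 → 3.
The longitude characters are unchanged.

OI43va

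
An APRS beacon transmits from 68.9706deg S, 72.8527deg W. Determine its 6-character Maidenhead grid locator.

FC31na

Shift to the Maidenhead origin (180°W, 90°S): lon 107.1473, lat 21.0294.
Field: 107.1473/20 → 5 → F, 21.0294/10 → 2 → C; chars FC.
Square: 7.1473/2 → 3, 1.0294/1 → 1; chars 31.
Subsquare: 1.1473/0.0833333 → 13 → n, 0.0294/0.0416667 → 0 → a; chars na.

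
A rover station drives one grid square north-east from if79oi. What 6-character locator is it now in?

IF79pj

Longitude subsquare o = 14; +1 → 15 = p.
Latitude subsquare i = 8; +1 → 9 = j.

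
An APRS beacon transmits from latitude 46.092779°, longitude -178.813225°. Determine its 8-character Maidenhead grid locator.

AN06oc22

Shift to the Maidenhead origin (180°W, 90°S): lon 1.18678, lat 136.09278.
Field: lon ⌊1.18678/20⌋ = 0 → A; lat ⌊136.09278/10⌋ = 13 → N.
Square: lon ⌊1.18678/2⌋ = 0; lat ⌊6.09278/1⌋ = 6.
Subsquare: lon ⌊1.18678/0.0833333⌋ = 14 → o; lat ⌊0.09278/0.0416667⌋ = 2 → c.
Extended square: lon ⌊0.02011/0.00833333⌋ = 2; lat ⌊0.00945/0.00416667⌋ = 2.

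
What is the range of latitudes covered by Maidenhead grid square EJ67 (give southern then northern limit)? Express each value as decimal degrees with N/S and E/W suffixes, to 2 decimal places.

Field E=4, J=9: +4·20° lon, +9·10° lat → SW at lon -100°, lat 0°.
Square 6, 7: +6·2° lon, +7·1° lat → SW at lon -88°, lat 7°.
Cell spans 2° lon × 1° lat.
south 7.00° N, north 8.00° N.

7.00° N, 8.00° N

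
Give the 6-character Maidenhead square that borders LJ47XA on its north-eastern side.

Longitude subsquare x = 23; +1 → 24, wraps to 0 = a, carry into square.
Longitude square 4; +1 → 5.
Latitude subsquare a = 0; +1 → 1 = b.

LJ57ab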